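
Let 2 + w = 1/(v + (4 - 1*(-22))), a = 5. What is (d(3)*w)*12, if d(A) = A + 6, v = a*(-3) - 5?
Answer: -198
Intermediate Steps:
v = -20 (v = 5*(-3) - 5 = -15 - 5 = -20)
d(A) = 6 + A
w = -11/6 (w = -2 + 1/(-20 + (4 - 1*(-22))) = -2 + 1/(-20 + (4 + 22)) = -2 + 1/(-20 + 26) = -2 + 1/6 = -2 + ⅙ = -11/6 ≈ -1.8333)
(d(3)*w)*12 = ((6 + 3)*(-11/6))*12 = (9*(-11/6))*12 = -33/2*12 = -198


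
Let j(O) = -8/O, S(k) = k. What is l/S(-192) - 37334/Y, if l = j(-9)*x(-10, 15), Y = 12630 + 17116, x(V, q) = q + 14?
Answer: -4463389/3212568 ≈ -1.3894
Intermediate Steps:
x(V, q) = 14 + q
Y = 29746
l = 232/9 (l = (-8/(-9))*(14 + 15) = -8*(-⅑)*29 = (8/9)*29 = 232/9 ≈ 25.778)
l/S(-192) - 37334/Y = (232/9)/(-192) - 37334/29746 = (232/9)*(-1/192) - 37334*1/29746 = -29/216 - 18667/14873 = -4463389/3212568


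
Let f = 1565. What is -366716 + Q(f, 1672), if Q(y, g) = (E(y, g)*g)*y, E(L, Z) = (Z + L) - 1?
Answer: 8467209764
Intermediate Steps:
E(L, Z) = -1 + L + Z (E(L, Z) = (L + Z) - 1 = -1 + L + Z)
Q(y, g) = g*y*(-1 + g + y) (Q(y, g) = ((-1 + y + g)*g)*y = ((-1 + g + y)*g)*y = (g*(-1 + g + y))*y = g*y*(-1 + g + y))
-366716 + Q(f, 1672) = -366716 + 1672*1565*(-1 + 1672 + 1565) = -366716 + 1672*1565*3236 = -366716 + 8467576480 = 8467209764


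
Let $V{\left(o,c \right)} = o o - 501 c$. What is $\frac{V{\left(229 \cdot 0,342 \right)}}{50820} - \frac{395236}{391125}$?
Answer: $- \frac{414771587}{94652250} \approx -4.3821$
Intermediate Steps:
$V{\left(o,c \right)} = o^{2} - 501 c$
$\frac{V{\left(229 \cdot 0,342 \right)}}{50820} - \frac{395236}{391125} = \frac{\left(229 \cdot 0\right)^{2} - 171342}{50820} - \frac{395236}{391125} = \left(0^{2} - 171342\right) \frac{1}{50820} - \frac{395236}{391125} = \left(0 - 171342\right) \frac{1}{50820} - \frac{395236}{391125} = \left(-171342\right) \frac{1}{50820} - \frac{395236}{391125} = - \frac{28557}{8470} - \frac{395236}{391125} = - \frac{414771587}{94652250}$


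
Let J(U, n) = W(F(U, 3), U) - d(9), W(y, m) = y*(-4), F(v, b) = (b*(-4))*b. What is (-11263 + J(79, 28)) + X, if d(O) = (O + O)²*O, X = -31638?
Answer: -45673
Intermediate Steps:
d(O) = 4*O³ (d(O) = (2*O)²*O = (4*O²)*O = 4*O³)
F(v, b) = -4*b² (F(v, b) = (-4*b)*b = -4*b²)
W(y, m) = -4*y
J(U, n) = -2772 (J(U, n) = -(-16)*3² - 4*9³ = -(-16)*9 - 4*729 = -4*(-36) - 1*2916 = 144 - 2916 = -2772)
(-11263 + J(79, 28)) + X = (-11263 - 2772) - 31638 = -14035 - 31638 = -45673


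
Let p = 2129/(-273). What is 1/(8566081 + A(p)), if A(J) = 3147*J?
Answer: 91/777280050 ≈ 1.1707e-7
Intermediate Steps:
p = -2129/273 (p = 2129*(-1/273) = -2129/273 ≈ -7.7985)
1/(8566081 + A(p)) = 1/(8566081 + 3147*(-2129/273)) = 1/(8566081 - 2233321/91) = 1/(777280050/91) = 91/777280050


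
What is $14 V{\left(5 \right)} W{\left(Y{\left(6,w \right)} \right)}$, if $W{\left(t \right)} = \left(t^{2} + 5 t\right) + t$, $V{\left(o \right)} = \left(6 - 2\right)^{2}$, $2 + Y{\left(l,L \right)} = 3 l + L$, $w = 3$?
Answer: $106400$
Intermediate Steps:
$Y{\left(l,L \right)} = -2 + L + 3 l$ ($Y{\left(l,L \right)} = -2 + \left(3 l + L\right) = -2 + \left(L + 3 l\right) = -2 + L + 3 l$)
$V{\left(o \right)} = 16$ ($V{\left(o \right)} = 4^{2} = 16$)
$W{\left(t \right)} = t^{2} + 6 t$
$14 V{\left(5 \right)} W{\left(Y{\left(6,w \right)} \right)} = 14 \cdot 16 \left(-2 + 3 + 3 \cdot 6\right) \left(6 + \left(-2 + 3 + 3 \cdot 6\right)\right) = 224 \left(-2 + 3 + 18\right) \left(6 + \left(-2 + 3 + 18\right)\right) = 224 \cdot 19 \left(6 + 19\right) = 224 \cdot 19 \cdot 25 = 224 \cdot 475 = 106400$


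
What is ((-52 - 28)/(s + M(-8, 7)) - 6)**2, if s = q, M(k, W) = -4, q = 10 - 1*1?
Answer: 484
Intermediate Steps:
q = 9 (q = 10 - 1 = 9)
s = 9
((-52 - 28)/(s + M(-8, 7)) - 6)**2 = ((-52 - 28)/(9 - 4) - 6)**2 = (-80/5 - 6)**2 = (-80*1/5 - 6)**2 = (-16 - 6)**2 = (-22)**2 = 484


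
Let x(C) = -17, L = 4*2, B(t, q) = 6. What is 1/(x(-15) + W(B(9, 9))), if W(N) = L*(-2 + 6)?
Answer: 1/15 ≈ 0.066667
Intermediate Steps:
L = 8
W(N) = 32 (W(N) = 8*(-2 + 6) = 8*4 = 32)
1/(x(-15) + W(B(9, 9))) = 1/(-17 + 32) = 1/15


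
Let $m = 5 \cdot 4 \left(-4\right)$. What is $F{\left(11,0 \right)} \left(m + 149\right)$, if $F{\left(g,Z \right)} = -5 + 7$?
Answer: $138$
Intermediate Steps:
$F{\left(g,Z \right)} = 2$
$m = -80$ ($m = 20 \left(-4\right) = -80$)
$F{\left(11,0 \right)} \left(m + 149\right) = 2 \left(-80 + 149\right) = 2 \cdot 69 = 138$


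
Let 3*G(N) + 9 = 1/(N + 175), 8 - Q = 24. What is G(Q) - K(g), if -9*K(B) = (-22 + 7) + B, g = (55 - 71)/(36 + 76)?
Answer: -15628/3339 ≈ -4.6804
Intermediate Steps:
Q = -16 (Q = 8 - 1*24 = 8 - 24 = -16)
G(N) = -3 + 1/(3*(175 + N)) (G(N) = -3 + 1/(3*(N + 175)) = -3 + 1/(3*(175 + N)))
g = -⅐ (g = -16/112 = -16*1/112 = -⅐ ≈ -0.14286)
K(B) = 5/3 - B/9 (K(B) = -((-22 + 7) + B)/9 = -(-15 + B)/9 = 5/3 - B/9)
G(Q) - K(g) = (-1574 - 9*(-16))/(3*(175 - 16)) - (5/3 - ⅑*(-⅐)) = (⅓)*(-1574 + 144)/159 - (5/3 + 1/63) = (⅓)*(1/159)*(-1430) - 1*106/63 = -1430/477 - 106/63 = -15628/3339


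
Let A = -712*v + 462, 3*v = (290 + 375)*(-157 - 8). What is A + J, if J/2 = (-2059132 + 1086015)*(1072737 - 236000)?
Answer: -1628459956596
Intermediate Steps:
v = -36575 (v = ((290 + 375)*(-157 - 8))/3 = (665*(-165))/3 = (⅓)*(-109725) = -36575)
J = -1628485998458 (J = 2*((-2059132 + 1086015)*(1072737 - 236000)) = 2*(-973117*836737) = 2*(-814242999229) = -1628485998458)
A = 26041862 (A = -712*(-36575) + 462 = 26041400 + 462 = 26041862)
A + J = 26041862 - 1628485998458 = -1628459956596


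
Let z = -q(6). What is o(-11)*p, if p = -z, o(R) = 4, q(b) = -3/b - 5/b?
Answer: -16/3 ≈ -5.3333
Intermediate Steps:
q(b) = -8/b
z = 4/3 (z = -(-8)/6 = -1*(-4/3) = 4/3 ≈ 1.3333)
p = -4/3 (p = -1*4/3 = -4/3 ≈ -1.3333)
o(-11)*p = 4*(-4/3) = -16/3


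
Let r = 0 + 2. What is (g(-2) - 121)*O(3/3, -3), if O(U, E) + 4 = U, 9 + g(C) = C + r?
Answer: 390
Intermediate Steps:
r = 2
g(C) = -7 + C (g(C) = -9 + (C + 2) = -9 + (2 + C) = -7 + C)
O(U, E) = -4 + U
(g(-2) - 121)*O(3/3, -3) = ((-7 - 2) - 121)*(-4 + 3/3) = (-9 - 121)*(-4 + 3*(⅓)) = -130*(-4 + 1) = -130*(-3) = 390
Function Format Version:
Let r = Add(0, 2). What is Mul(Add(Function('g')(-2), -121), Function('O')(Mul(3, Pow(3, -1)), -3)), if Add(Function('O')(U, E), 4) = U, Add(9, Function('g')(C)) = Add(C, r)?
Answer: 390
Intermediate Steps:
r = 2
Function('g')(C) = Add(-7, C) (Function('g')(C) = Add(-9, Add(C, 2)) = Add(-9, Add(2, C)) = Add(-7, C))
Function('O')(U, E) = Add(-4, U)
Mul(Add(Function('g')(-2), -121), Function('O')(Mul(3, Pow(3, -1)), -3)) = Mul(Add(Add(-7, -2), -121), Add(-4, Mul(3, Pow(3, -1)))) = Mul(Add(-9, -121), Add(-4, Mul(3, Rational(1, 3)))) = Mul(-130, Add(-4, 1)) = Mul(-130, -3) = 390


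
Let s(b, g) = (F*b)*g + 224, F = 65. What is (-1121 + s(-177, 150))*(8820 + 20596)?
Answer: -50791048152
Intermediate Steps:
s(b, g) = 224 + 65*b*g (s(b, g) = (65*b)*g + 224 = 65*b*g + 224 = 224 + 65*b*g)
(-1121 + s(-177, 150))*(8820 + 20596) = (-1121 + (224 + 65*(-177)*150))*(8820 + 20596) = (-1121 + (224 - 1725750))*29416 = (-1121 - 1725526)*29416 = -1726647*29416 = -50791048152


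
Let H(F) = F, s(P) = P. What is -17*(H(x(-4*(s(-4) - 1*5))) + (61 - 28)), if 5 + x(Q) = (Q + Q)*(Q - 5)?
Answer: -38420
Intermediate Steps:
x(Q) = -5 + 2*Q*(-5 + Q) (x(Q) = -5 + (Q + Q)*(Q - 5) = -5 + (2*Q)*(-5 + Q) = -5 + 2*Q*(-5 + Q))
-17*(H(x(-4*(s(-4) - 1*5))) + (61 - 28)) = -17*((-5 - (-40)*(-4 - 1*5) + 2*(-4*(-4 - 1*5))**2) + (61 - 28)) = -17*((-5 - (-40)*(-4 - 5) + 2*(-4*(-4 - 5))**2) + 33) = -17*((-5 - (-40)*(-9) + 2*(-4*(-9))**2) + 33) = -17*((-5 - 10*36 + 2*36**2) + 33) = -17*((-5 - 360 + 2*1296) + 33) = -17*((-5 - 360 + 2592) + 33) = -17*(2227 + 33) = -17*2260 = -38420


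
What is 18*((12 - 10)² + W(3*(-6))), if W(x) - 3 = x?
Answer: -198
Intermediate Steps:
W(x) = 3 + x
18*((12 - 10)² + W(3*(-6))) = 18*((12 - 10)² + (3 + 3*(-6))) = 18*(2² + (3 - 18)) = 18*(4 - 15) = 18*(-11) = -198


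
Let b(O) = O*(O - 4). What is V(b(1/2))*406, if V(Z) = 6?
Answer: 2436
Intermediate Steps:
b(O) = O*(-4 + O)
V(b(1/2))*406 = 6*406 = 2436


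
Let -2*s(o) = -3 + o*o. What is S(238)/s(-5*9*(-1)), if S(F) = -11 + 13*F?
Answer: -3083/1011 ≈ -3.0495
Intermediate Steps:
s(o) = 3/2 - o²/2 (s(o) = -(-3 + o*o)/2 = -(-3 + o²)/2 = 3/2 - o²/2)
S(238)/s(-5*9*(-1)) = (-11 + 13*238)/(3/2 - (-5*9*(-1))²/2) = (-11 + 3094)/(3/2 - (-45*(-1))²/2) = 3083/(3/2 - ½*45²) = 3083/(3/2 - ½*2025) = 3083/(3/2 - 2025/2) = 3083/(-1011) = 3083*(-1/1011) = -3083/1011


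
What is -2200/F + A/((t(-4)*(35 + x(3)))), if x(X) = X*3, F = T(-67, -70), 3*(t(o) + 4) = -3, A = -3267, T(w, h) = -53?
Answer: 59741/1060 ≈ 56.359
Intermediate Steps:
t(o) = -5 (t(o) = -4 + (⅓)*(-3) = -4 - 1 = -5)
F = -53
x(X) = 3*X
-2200/F + A/((t(-4)*(35 + x(3)))) = -2200/(-53) - 3267*(-1/(5*(35 + 3*3))) = -2200*(-1/53) - 3267*(-1/(5*(35 + 9))) = 2200/53 - 3267/((-5*44)) = 2200/53 - 3267/(-220) = 2200/53 - 3267*(-1/220) = 2200/53 + 297/20 = 59741/1060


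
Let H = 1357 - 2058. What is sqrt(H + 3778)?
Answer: sqrt(3077) ≈ 55.471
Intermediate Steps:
H = -701
sqrt(H + 3778) = sqrt(-701 + 3778) = sqrt(3077)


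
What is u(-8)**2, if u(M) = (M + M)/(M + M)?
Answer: 1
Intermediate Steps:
u(M) = 1 (u(M) = (2*M)/((2*M)) = (2*M)*(1/(2*M)) = 1)
u(-8)**2 = 1**2 = 1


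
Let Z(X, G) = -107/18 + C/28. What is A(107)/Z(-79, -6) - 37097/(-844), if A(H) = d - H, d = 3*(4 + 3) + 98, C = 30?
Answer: 10750715/259108 ≈ 41.491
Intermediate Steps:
Z(X, G) = -307/63 (Z(X, G) = -107/18 + 30/28 = -107*1/18 + 30*(1/28) = -107/18 + 15/14 = -307/63)
d = 119 (d = 3*7 + 98 = 21 + 98 = 119)
A(H) = 119 - H
A(107)/Z(-79, -6) - 37097/(-844) = (119 - 1*107)/(-307/63) - 37097/(-844) = (119 - 107)*(-63/307) - 37097*(-1/844) = 12*(-63/307) + 37097/844 = -756/307 + 37097/844 = 10750715/259108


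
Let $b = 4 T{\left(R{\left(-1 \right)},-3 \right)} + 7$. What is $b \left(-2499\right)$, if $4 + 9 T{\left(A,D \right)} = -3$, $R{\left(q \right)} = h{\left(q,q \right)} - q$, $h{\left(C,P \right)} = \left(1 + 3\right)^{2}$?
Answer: $- \frac{29155}{3} \approx -9718.3$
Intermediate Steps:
$h{\left(C,P \right)} = 16$ ($h{\left(C,P \right)} = 4^{2} = 16$)
$R{\left(q \right)} = 16 - q$
$T{\left(A,D \right)} = - \frac{7}{9}$ ($T{\left(A,D \right)} = - \frac{4}{9} + \frac{1}{9} \left(-3\right) = - \frac{4}{9} - \frac{1}{3} = - \frac{7}{9}$)
$b = \frac{35}{9}$ ($b = 4 \left(- \frac{7}{9}\right) + 7 = - \frac{28}{9} + 7 = \frac{35}{9} \approx 3.8889$)
$b \left(-2499\right) = \frac{35}{9} \left(-2499\right) = - \frac{29155}{3}$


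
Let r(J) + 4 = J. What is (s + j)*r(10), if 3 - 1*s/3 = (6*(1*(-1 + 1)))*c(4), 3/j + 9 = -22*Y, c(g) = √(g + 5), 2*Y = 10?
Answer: 6408/119 ≈ 53.849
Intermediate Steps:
Y = 5 (Y = (½)*10 = 5)
r(J) = -4 + J
c(g) = √(5 + g)
j = -3/119 (j = 3/(-9 - 22*5) = 3/(-9 - 110) = 3/(-119) = 3*(-1/119) = -3/119 ≈ -0.025210)
s = 9 (s = 9 - 3*6*(1*(-1 + 1))*√(5 + 4) = 9 - 3*6*(1*0)*√9 = 9 - 3*6*0*3 = 9 - 0*3 = 9 - 3*0 = 9 + 0 = 9)
(s + j)*r(10) = (9 - 3/119)*(-4 + 10) = (1068/119)*6 = 6408/119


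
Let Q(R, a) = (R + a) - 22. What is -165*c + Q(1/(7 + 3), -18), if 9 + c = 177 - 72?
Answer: -158799/10 ≈ -15880.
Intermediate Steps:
Q(R, a) = -22 + R + a
c = 96 (c = -9 + (177 - 72) = -9 + 105 = 96)
-165*c + Q(1/(7 + 3), -18) = -165*96 + (-22 + 1/(7 + 3) - 18) = -15840 + (-22 + 1/10 - 18) = -15840 + (-22 + ⅒ - 18) = -15840 - 399/10 = -158799/10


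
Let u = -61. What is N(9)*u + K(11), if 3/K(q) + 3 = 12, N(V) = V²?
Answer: -14822/3 ≈ -4940.7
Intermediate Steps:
K(q) = ⅓ (K(q) = 3/(-3 + 12) = 3/9 = 3*(⅑) = ⅓)
N(9)*u + K(11) = 9²*(-61) + ⅓ = 81*(-61) + ⅓ = -4941 + ⅓ = -14822/3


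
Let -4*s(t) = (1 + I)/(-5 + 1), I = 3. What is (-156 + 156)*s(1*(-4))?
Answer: 0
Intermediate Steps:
s(t) = ¼ (s(t) = -(1 + 3)/(4*(-5 + 1)) = -1/(-4) = -(-1)/4 = -¼*(-1) = ¼)
(-156 + 156)*s(1*(-4)) = (-156 + 156)*(¼) = 0*(¼) = 0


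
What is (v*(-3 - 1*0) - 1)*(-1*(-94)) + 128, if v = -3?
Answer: 880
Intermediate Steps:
(v*(-3 - 1*0) - 1)*(-1*(-94)) + 128 = (-3*(-3 - 1*0) - 1)*(-1*(-94)) + 128 = (-3*(-3 + 0) - 1)*94 + 128 = (-3*(-3) - 1)*94 + 128 = (9 - 1)*94 + 128 = 8*94 + 128 = 752 + 128 = 880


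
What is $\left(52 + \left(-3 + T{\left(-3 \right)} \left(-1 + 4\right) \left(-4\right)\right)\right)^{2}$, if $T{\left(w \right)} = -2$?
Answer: $5329$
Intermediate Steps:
$\left(52 + \left(-3 + T{\left(-3 \right)} \left(-1 + 4\right) \left(-4\right)\right)\right)^{2} = \left(52 - \left(3 + 2 \left(-1 + 4\right) \left(-4\right)\right)\right)^{2} = \left(52 - \left(3 + 2 \cdot 3 \left(-4\right)\right)\right)^{2} = \left(52 - -21\right)^{2} = \left(52 + \left(-3 + 24\right)\right)^{2} = \left(52 + 21\right)^{2} = 73^{2} = 5329$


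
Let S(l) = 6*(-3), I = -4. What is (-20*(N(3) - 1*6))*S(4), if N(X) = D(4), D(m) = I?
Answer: -3600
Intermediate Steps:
D(m) = -4
N(X) = -4
S(l) = -18
(-20*(N(3) - 1*6))*S(4) = -20*(-4 - 1*6)*(-18) = -20*(-4 - 6)*(-18) = -20*(-10)*(-18) = 200*(-18) = -3600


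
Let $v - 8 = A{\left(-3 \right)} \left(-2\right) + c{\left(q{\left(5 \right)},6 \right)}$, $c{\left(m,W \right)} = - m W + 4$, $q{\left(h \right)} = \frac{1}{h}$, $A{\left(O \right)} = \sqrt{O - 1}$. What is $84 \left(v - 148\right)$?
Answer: $- \frac{57624}{5} - 336 i \approx -11525.0 - 336.0 i$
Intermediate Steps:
$A{\left(O \right)} = \sqrt{-1 + O}$
$c{\left(m,W \right)} = 4 - W m$ ($c{\left(m,W \right)} = - W m + 4 = 4 - W m$)
$v = \frac{54}{5} - 4 i$ ($v = 8 + \left(\sqrt{-1 - 3} \left(-2\right) + \left(4 - \frac{6}{5}\right)\right) = 8 + \left(\sqrt{-4} \left(-2\right) + \left(4 - 6 \cdot \frac{1}{5}\right)\right) = 8 + \left(2 i \left(-2\right) + \left(4 - \frac{6}{5}\right)\right) = 8 + \left(- 4 i + \frac{14}{5}\right) = 8 + \left(\frac{14}{5} - 4 i\right) = \frac{54}{5} - 4 i \approx 10.8 - 4.0 i$)
$84 \left(v - 148\right) = 84 \left(\left(\frac{54}{5} - 4 i\right) - 148\right) = 84 \left(- \frac{686}{5} - 4 i\right) = - \frac{57624}{5} - 336 i$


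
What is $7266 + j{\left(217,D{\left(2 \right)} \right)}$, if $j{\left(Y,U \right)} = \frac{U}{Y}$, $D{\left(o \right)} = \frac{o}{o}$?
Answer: $\frac{1576723}{217} \approx 7266.0$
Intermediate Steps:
$D{\left(o \right)} = 1$
$7266 + j{\left(217,D{\left(2 \right)} \right)} = 7266 + 1 \cdot \frac{1}{217} = 7266 + \frac{1}{217} = \frac{1576723}{217}$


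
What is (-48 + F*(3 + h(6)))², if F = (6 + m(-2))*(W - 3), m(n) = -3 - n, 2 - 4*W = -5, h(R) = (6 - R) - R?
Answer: 13689/16 ≈ 855.56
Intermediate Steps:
h(R) = 6 - 2*R
W = 7/4 (W = ½ - ¼*(-5) = ½ + 5/4 = 7/4 ≈ 1.7500)
F = -25/4 (F = (6 + (-3 - 1*(-2)))*(7/4 - 3) = (6 + (-3 + 2))*(-5/4) = (6 - 1)*(-5/4) = 5*(-5/4) = -25/4 ≈ -6.2500)
(-48 + F*(3 + h(6)))² = (-48 - 25*(3 + (6 - 2*6))/4)² = (-48 - 25*(3 + (6 - 12))/4)² = (-48 - 25*(3 - 6)/4)² = (-48 - 25/4*(-3))² = (-48 + 75/4)² = (-117/4)² = 13689/16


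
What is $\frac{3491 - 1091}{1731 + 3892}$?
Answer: $\frac{2400}{5623} \approx 0.42682$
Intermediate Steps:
$\frac{3491 - 1091}{1731 + 3892} = \frac{2400}{5623}$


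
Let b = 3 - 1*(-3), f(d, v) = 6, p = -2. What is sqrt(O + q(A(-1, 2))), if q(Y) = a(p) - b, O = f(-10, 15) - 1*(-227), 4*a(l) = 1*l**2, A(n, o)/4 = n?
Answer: 2*sqrt(57) ≈ 15.100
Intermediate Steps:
A(n, o) = 4*n
a(l) = l**2/4 (a(l) = (1*l**2)/4 = l**2/4)
b = 6 (b = 3 + 3 = 6)
O = 233 (O = 6 - 1*(-227) = 6 + 227 = 233)
q(Y) = -5 (q(Y) = (1/4)*(-2)**2 - 1*6 = (1/4)*4 - 6 = 1 - 6 = -5)
sqrt(O + q(A(-1, 2))) = sqrt(233 - 5) = sqrt(228) = 2*sqrt(57)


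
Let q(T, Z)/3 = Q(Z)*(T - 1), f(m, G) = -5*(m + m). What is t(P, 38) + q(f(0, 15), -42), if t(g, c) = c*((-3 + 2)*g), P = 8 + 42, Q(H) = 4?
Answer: -1912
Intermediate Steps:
f(m, G) = -10*m
q(T, Z) = -12 + 12*T (q(T, Z) = 3*(4*(T - 1)) = 3*(4*(-1 + T)) = 3*(-4 + 4*T) = -12 + 12*T)
P = 50
t(g, c) = -c*g (t(g, c) = c*(-g) = -c*g)
t(P, 38) + q(f(0, 15), -42) = -1*38*50 + (-12 + 12*(-10*0)) = -1900 + (-12 + 12*0) = -1900 + (-12 + 0) = -1900 - 12 = -1912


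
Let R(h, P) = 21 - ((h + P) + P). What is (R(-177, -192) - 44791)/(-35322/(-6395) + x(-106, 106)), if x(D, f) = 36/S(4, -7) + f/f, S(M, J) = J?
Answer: -1979015885/61799 ≈ -32023.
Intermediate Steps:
x(D, f) = -29/7 (x(D, f) = 36/(-7) + f/f = 36*(-1/7) + 1 = -36/7 + 1 = -29/7)
R(h, P) = 21 - h - 2*P (R(h, P) = 21 - ((P + h) + P) = 21 - (h + 2*P) = 21 + (-h - 2*P) = 21 - h - 2*P)
(R(-177, -192) - 44791)/(-35322/(-6395) + x(-106, 106)) = ((21 - 1*(-177) - 2*(-192)) - 44791)/(-35322/(-6395) - 29/7) = ((21 + 177 + 384) - 44791)/(-35322*(-1/6395) - 29/7) = (582 - 44791)/(35322/6395 - 29/7) = -44209/61799/44765 = -44209*44765/61799 = -1979015885/61799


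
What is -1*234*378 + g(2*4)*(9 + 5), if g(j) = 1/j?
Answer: -353801/4 ≈ -88450.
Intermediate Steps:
-1*234*378 + g(2*4)*(9 + 5) = -1*234*378 + (9 + 5)/((2*4)) = -234*378 + 14/8 = -88452 + (⅛)*14 = -88452 + 7/4 = -353801/4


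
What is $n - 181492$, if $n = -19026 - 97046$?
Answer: $-297564$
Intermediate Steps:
$n = -116072$ ($n = -19026 - 97046 = -116072$)
$n - 181492 = -116072 - 181492 = -297564$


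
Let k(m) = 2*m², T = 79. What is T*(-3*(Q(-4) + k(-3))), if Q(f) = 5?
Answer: -5451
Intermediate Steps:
T*(-3*(Q(-4) + k(-3))) = 79*(-3*(5 + 2*(-3)²)) = 79*(-3*(5 + 2*9)) = 79*(-3*(5 + 18)) = 79*(-3*23) = 79*(-69) = -5451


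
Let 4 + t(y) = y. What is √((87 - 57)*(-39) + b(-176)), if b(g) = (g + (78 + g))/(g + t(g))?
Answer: I*√37045894/178 ≈ 34.194*I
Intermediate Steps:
t(y) = -4 + y
b(g) = (78 + 2*g)/(-4 + 2*g) (b(g) = (g + (78 + g))/(g + (-4 + g)) = (78 + 2*g)/(-4 + 2*g))
√((87 - 57)*(-39) + b(-176)) = √((87 - 57)*(-39) + (39 - 176)/(-2 - 176)) = √(30*(-39) - 137/(-178)) = √(-1170 - 1/178*(-137)) = √(-1170 + 137/178) = √(-208123/178) = I*√37045894/178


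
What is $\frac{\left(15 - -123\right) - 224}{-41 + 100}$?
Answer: $- \frac{86}{59} \approx -1.4576$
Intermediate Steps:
$\frac{\left(15 - -123\right) - 224}{-41 + 100} = \frac{\left(15 + 123\right) - 224}{59} = \left(138 - 224\right) \frac{1}{59} = \left(-86\right) \frac{1}{59} = - \frac{86}{59}$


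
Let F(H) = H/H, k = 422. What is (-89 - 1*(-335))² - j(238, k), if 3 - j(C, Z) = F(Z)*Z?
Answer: 60935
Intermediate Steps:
F(H) = 1
j(C, Z) = 3 - Z
(-89 - 1*(-335))² - j(238, k) = (-89 - 1*(-335))² - (3 - 1*422) = (-89 + 335)² - (3 - 422) = 246² - 1*(-419) = 60516 + 419 = 60935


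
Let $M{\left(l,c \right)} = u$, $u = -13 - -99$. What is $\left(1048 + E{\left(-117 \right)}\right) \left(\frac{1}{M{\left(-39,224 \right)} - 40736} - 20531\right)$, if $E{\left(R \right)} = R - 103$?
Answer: $- \frac{115172750838}{6775} \approx -1.7 \cdot 10^{7}$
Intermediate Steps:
$E{\left(R \right)} = -103 + R$ ($E{\left(R \right)} = R - 103 = -103 + R$)
$u = 86$ ($u = -13 + 99 = 86$)
$M{\left(l,c \right)} = 86$
$\left(1048 + E{\left(-117 \right)}\right) \left(\frac{1}{M{\left(-39,224 \right)} - 40736} - 20531\right) = \left(1048 - 220\right) \left(\frac{1}{86 - 40736} - 20531\right) = \left(1048 - 220\right) \left(\frac{1}{-40650} - 20531\right) = 828 \left(- \frac{1}{40650} - 20531\right) = 828 \left(- \frac{834585151}{40650}\right) = - \frac{115172750838}{6775}$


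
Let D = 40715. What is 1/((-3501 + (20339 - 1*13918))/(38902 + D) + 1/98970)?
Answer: 875521610/32119113 ≈ 27.259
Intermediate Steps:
1/((-3501 + (20339 - 1*13918))/(38902 + D) + 1/98970) = 1/((-3501 + (20339 - 1*13918))/(38902 + 40715) + 1/98970) = 1/((-3501 + (20339 - 13918))/79617 + 1/98970) = 1/((-3501 + 6421)*(1/79617) + 1/98970) = 1/(2920*(1/79617) + 1/98970) = 1/(2920/79617 + 1/98970) = 1/(32119113/875521610) = 875521610/32119113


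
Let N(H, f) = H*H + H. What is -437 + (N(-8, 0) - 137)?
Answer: -518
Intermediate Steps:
N(H, f) = H + H² (N(H, f) = H² + H = H + H²)
-437 + (N(-8, 0) - 137) = -437 + (-8*(1 - 8) - 137) = -437 + (-8*(-7) - 137) = -437 + (56 - 137) = -437 - 81 = -518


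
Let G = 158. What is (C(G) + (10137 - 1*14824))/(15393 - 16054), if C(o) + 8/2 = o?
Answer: 4533/661 ≈ 6.8578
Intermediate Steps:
C(o) = -4 + o
(C(G) + (10137 - 1*14824))/(15393 - 16054) = ((-4 + 158) + (10137 - 1*14824))/(15393 - 16054) = (154 + (10137 - 14824))/(-661) = (154 - 4687)*(-1/661) = -4533*(-1/661) = 4533/661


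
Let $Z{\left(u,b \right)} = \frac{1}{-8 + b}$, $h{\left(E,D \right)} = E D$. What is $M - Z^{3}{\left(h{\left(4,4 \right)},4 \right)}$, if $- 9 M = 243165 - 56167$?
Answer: $- \frac{11967863}{576} \approx -20778.0$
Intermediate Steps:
$h{\left(E,D \right)} = D E$
$M = - \frac{186998}{9}$ ($M = - \frac{243165 - 56167}{9} = \left(- \frac{1}{9}\right) 186998 = - \frac{186998}{9} \approx -20778.0$)
$M - Z^{3}{\left(h{\left(4,4 \right)},4 \right)} = - \frac{186998}{9} - \left(\frac{1}{-8 + 4}\right)^{3} = - \frac{186998}{9} - \left(\frac{1}{-4}\right)^{3} = - \frac{186998}{9} - \left(- \frac{1}{4}\right)^{3} = - \frac{186998}{9} - - \frac{1}{64} = - \frac{186998}{9} + \frac{1}{64} = - \frac{11967863}{576}$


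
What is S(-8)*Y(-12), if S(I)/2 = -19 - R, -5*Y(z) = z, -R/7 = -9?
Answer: -1968/5 ≈ -393.60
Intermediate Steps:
R = 63 (R = -7*(-9) = 63)
Y(z) = -z/5
S(I) = -164 (S(I) = 2*(-19 - 1*63) = 2*(-19 - 63) = 2*(-82) = -164)
S(-8)*Y(-12) = -(-164)*(-12)/5 = -164*12/5 = -1968/5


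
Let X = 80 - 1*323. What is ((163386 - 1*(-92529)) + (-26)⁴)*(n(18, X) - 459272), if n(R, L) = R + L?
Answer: -327571275827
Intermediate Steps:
X = -243 (X = 80 - 323 = -243)
n(R, L) = L + R
((163386 - 1*(-92529)) + (-26)⁴)*(n(18, X) - 459272) = ((163386 - 1*(-92529)) + (-26)⁴)*((-243 + 18) - 459272) = ((163386 + 92529) + 456976)*(-225 - 459272) = (255915 + 456976)*(-459497) = 712891*(-459497) = -327571275827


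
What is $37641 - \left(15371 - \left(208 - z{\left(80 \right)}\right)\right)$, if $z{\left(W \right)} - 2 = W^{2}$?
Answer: $16076$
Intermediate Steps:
$z{\left(W \right)} = 2 + W^{2}$
$37641 - \left(15371 - \left(208 - z{\left(80 \right)}\right)\right) = 37641 - \left(15371 - \left(208 - \left(2 + 80^{2}\right)\right)\right) = 37641 - \left(15371 - \left(208 - \left(2 + 6400\right)\right)\right) = 37641 - \left(15371 - \left(208 - 6402\right)\right) = 37641 - \left(15371 - -6194\right) = 37641 - \left(15371 + 6194\right) = 37641 - 21565 = 16076$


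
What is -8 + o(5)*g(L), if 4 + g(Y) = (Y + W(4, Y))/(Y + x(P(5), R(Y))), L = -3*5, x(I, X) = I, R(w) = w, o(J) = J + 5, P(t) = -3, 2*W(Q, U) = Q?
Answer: -367/9 ≈ -40.778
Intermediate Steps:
W(Q, U) = Q/2
o(J) = 5 + J
L = -15
g(Y) = -4 + (2 + Y)/(-3 + Y) (g(Y) = -4 + (Y + (½)*4)/(Y - 3) = -4 + (Y + 2)/(-3 + Y) = -4 + (2 + Y)/(-3 + Y))
-8 + o(5)*g(L) = -8 + (5 + 5)*((14 - 3*(-15))/(-3 - 15)) = -8 + 10*((14 + 45)/(-18)) = -8 + 10*(-1/18*59) = -8 + 10*(-59/18) = -8 - 295/9 = -367/9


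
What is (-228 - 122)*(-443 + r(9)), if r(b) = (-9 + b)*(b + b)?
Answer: 155050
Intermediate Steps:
r(b) = 2*b*(-9 + b) (r(b) = (-9 + b)*(2*b) = 2*b*(-9 + b))
(-228 - 122)*(-443 + r(9)) = (-228 - 122)*(-443 + 2*9*(-9 + 9)) = -350*(-443 + 2*9*0) = -350*(-443 + 0) = -350*(-443) = 155050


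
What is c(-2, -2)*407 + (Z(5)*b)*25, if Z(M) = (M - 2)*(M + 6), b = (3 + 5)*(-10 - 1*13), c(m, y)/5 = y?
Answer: -155870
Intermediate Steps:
c(m, y) = 5*y
b = -184 (b = 8*(-10 - 13) = 8*(-23) = -184)
Z(M) = (-2 + M)*(6 + M)
c(-2, -2)*407 + (Z(5)*b)*25 = (5*(-2))*407 + ((-12 + 5² + 4*5)*(-184))*25 = -10*407 + ((-12 + 25 + 20)*(-184))*25 = -4070 + (33*(-184))*25 = -4070 - 6072*25 = -4070 - 151800 = -155870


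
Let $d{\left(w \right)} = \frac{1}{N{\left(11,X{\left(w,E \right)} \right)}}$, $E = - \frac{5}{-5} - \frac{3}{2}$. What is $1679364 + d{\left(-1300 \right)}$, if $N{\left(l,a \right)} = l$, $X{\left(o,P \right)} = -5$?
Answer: $\frac{18473005}{11} \approx 1.6794 \cdot 10^{6}$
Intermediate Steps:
$E = - \frac{1}{2}$ ($E = \left(-5\right) \left(- \frac{1}{5}\right) - \frac{3}{2} = 1 - \frac{3}{2} = - \frac{1}{2} \approx -0.5$)
$d{\left(w \right)} = \frac{1}{11}$
$1679364 + d{\left(-1300 \right)} = 1679364 + \frac{1}{11} = \frac{18473005}{11}$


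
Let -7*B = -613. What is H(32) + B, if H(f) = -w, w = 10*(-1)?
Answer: 683/7 ≈ 97.571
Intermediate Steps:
B = 613/7 (B = -⅐*(-613) = 613/7 ≈ 87.571)
w = -10
H(f) = 10 (H(f) = -1*(-10) = 10)
H(32) + B = 10 + 613/7 = 683/7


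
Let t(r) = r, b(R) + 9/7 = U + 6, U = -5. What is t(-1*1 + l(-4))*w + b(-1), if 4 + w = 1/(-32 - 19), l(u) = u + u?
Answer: 4271/119 ≈ 35.891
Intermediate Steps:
l(u) = 2*u
b(R) = -2/7 (b(R) = -9/7 + (-5 + 6) = -9/7 + 1 = -2/7)
w = -205/51 (w = -4 + 1/(-32 - 19) = -4 + 1/(-51) = -4 - 1/51 = -205/51 ≈ -4.0196)
t(-1*1 + l(-4))*w + b(-1) = (-1*1 + 2*(-4))*(-205/51) - 2/7 = (-1 - 8)*(-205/51) - 2/7 = -9*(-205/51) - 2/7 = 615/17 - 2/7 = 4271/119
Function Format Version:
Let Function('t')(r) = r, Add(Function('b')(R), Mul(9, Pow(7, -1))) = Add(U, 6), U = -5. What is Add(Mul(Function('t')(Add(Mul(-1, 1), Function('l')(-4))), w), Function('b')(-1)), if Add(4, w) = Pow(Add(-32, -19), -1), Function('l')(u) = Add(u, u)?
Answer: Rational(4271, 119) ≈ 35.891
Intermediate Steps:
Function('l')(u) = Mul(2, u)
Function('b')(R) = Rational(-2, 7) (Function('b')(R) = Add(Rational(-9, 7), Add(-5, 6)) = Add(Rational(-9, 7), 1) = Rational(-2, 7))
w = Rational(-205, 51) (w = Add(-4, Pow(Add(-32, -19), -1)) = Add(-4, Pow(-51, -1)) = Add(-4, Rational(-1, 51)) = Rational(-205, 51) ≈ -4.0196)
Add(Mul(Function('t')(Add(Mul(-1, 1), Function('l')(-4))), w), Function('b')(-1)) = Add(Mul(Add(Mul(-1, 1), Mul(2, -4)), Rational(-205, 51)), Rational(-2, 7)) = Add(Mul(Add(-1, -8), Rational(-205, 51)), Rational(-2, 7)) = Add(Mul(-9, Rational(-205, 51)), Rational(-2, 7)) = Add(Rational(615, 17), Rational(-2, 7)) = Rational(4271, 119)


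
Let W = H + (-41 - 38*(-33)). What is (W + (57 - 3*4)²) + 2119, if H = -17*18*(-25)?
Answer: 13007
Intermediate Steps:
H = 7650 (H = -306*(-25) = 7650)
W = 8863 (W = 7650 + (-41 - 38*(-33)) = 7650 + (-41 + 1254) = 7650 + 1213 = 8863)
(W + (57 - 3*4)²) + 2119 = (8863 + (57 - 3*4)²) + 2119 = (8863 + (57 - 12)²) + 2119 = (8863 + 45²) + 2119 = (8863 + 2025) + 2119 = 10888 + 2119 = 13007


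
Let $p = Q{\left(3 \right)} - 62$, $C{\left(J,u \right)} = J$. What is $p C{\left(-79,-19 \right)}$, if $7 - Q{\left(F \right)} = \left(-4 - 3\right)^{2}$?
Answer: $8216$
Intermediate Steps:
$Q{\left(F \right)} = -42$ ($Q{\left(F \right)} = 7 - \left(-4 - 3\right)^{2} = 7 - \left(-7\right)^{2} = 7 - 49 = -42$)
$p = -104$ ($p = -42 - 62 = -104$)
$p C{\left(-79,-19 \right)} = \left(-104\right) \left(-79\right) = 8216$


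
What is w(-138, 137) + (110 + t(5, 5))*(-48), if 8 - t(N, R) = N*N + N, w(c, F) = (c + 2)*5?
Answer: -4904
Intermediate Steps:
w(c, F) = 10 + 5*c (w(c, F) = (2 + c)*5 = 10 + 5*c)
t(N, R) = 8 - N - N**2 (t(N, R) = 8 - (N*N + N) = 8 - (N**2 + N) = 8 - (N + N**2) = 8 + (-N - N**2) = 8 - N - N**2)
w(-138, 137) + (110 + t(5, 5))*(-48) = (10 + 5*(-138)) + (110 + (8 - 1*5 - 1*5**2))*(-48) = (10 - 690) + (110 + (8 - 5 - 1*25))*(-48) = -680 + (110 + (8 - 5 - 25))*(-48) = -680 + (110 - 22)*(-48) = -680 + 88*(-48) = -680 - 4224 = -4904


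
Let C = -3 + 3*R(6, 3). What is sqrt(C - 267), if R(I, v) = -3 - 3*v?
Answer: 3*I*sqrt(34) ≈ 17.493*I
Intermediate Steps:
C = -39 (C = -3 + 3*(-3 - 3*3) = -3 + 3*(-3 - 9) = -3 + 3*(-12) = -3 - 36 = -39)
sqrt(C - 267) = sqrt(-39 - 267) = sqrt(-306) = 3*I*sqrt(34)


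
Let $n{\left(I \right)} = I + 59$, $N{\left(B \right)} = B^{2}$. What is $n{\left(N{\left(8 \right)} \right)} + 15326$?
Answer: $15449$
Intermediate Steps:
$n{\left(I \right)} = 59 + I$
$n{\left(N{\left(8 \right)} \right)} + 15326 = \left(59 + 8^{2}\right) + 15326 = \left(59 + 64\right) + 15326 = 123 + 15326 = 15449$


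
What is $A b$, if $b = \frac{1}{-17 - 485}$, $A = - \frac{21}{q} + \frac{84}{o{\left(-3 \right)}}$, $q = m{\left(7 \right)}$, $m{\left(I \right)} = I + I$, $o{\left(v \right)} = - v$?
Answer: $- \frac{53}{1004} \approx -0.052789$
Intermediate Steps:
$m{\left(I \right)} = 2 I$
$q = 14$ ($q = 2 \cdot 7 = 14$)
$A = \frac{53}{2}$ ($A = - \frac{21}{14} + \frac{84}{\left(-1\right) \left(-3\right)} = \left(-21\right) \frac{1}{14} + \frac{84}{3} = - \frac{3}{2} + 84 \cdot \frac{1}{3} = - \frac{3}{2} + 28 = \frac{53}{2} \approx 26.5$)
$b = - \frac{1}{502}$ ($b = \frac{1}{-502} = - \frac{1}{502} \approx -0.001992$)
$A b = \frac{53}{2} \left(- \frac{1}{502}\right) = - \frac{53}{1004}$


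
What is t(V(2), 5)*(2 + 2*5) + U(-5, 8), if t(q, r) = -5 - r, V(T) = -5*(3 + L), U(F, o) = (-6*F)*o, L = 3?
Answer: 120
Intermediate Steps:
U(F, o) = -6*F*o
V(T) = -30 (V(T) = -5*(3 + 3) = -5*6 = -30)
t(V(2), 5)*(2 + 2*5) + U(-5, 8) = (-5 - 1*5)*(2 + 2*5) - 6*(-5)*8 = (-5 - 5)*(2 + 10) + 240 = -10*12 + 240 = -120 + 240 = 120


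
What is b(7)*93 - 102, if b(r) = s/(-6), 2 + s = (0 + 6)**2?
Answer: -629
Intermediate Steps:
s = 34 (s = -2 + (0 + 6)**2 = -2 + 6**2 = -2 + 36 = 34)
b(r) = -17/3 (b(r) = 34/(-6) = 34*(-1/6) = -17/3)
b(7)*93 - 102 = -17/3*93 - 102 = -527 - 102 = -629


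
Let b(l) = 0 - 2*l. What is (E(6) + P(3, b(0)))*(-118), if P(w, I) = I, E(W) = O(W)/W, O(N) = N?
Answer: -118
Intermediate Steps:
E(W) = 1 (E(W) = W/W = 1)
b(l) = -2*l
(E(6) + P(3, b(0)))*(-118) = (1 - 2*0)*(-118) = (1 + 0)*(-118) = 1*(-118) = -118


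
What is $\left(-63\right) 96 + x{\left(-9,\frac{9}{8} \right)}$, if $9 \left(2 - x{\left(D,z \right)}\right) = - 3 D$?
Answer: $-6049$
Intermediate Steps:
$x{\left(D,z \right)} = 2 + \frac{D}{3}$ ($x{\left(D,z \right)} = 2 - \frac{\left(-3\right) D}{9} = 2 + \frac{D}{3}$)
$\left(-63\right) 96 + x{\left(-9,\frac{9}{8} \right)} = \left(-63\right) 96 + \left(2 + \frac{1}{3} \left(-9\right)\right) = -6048 + \left(2 - 3\right) = -6048 - 1 = -6049$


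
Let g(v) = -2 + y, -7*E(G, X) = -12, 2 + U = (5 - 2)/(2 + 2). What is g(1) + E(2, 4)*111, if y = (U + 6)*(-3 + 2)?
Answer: 5139/28 ≈ 183.54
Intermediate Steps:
U = -5/4 (U = -2 + (5 - 2)/(2 + 2) = -2 + 3/4 = -2 + 3*(¼) = -2 + ¾ = -5/4 ≈ -1.2500)
E(G, X) = 12/7 (E(G, X) = -⅐*(-12) = 12/7)
y = -19/4 (y = (-5/4 + 6)*(-3 + 2) = (19/4)*(-1) = -19/4 ≈ -4.7500)
g(v) = -27/4 (g(v) = -2 - 19/4 = -27/4)
g(1) + E(2, 4)*111 = -27/4 + (12/7)*111 = -27/4 + 1332/7 = 5139/28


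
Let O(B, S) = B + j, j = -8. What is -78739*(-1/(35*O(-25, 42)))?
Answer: -78739/1155 ≈ -68.172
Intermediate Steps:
O(B, S) = -8 + B (O(B, S) = B - 8 = -8 + B)
-78739*(-1/(35*O(-25, 42))) = -78739*(-1/(35*(-8 - 25))) = -78739/((-35*(-33))) = -78739/1155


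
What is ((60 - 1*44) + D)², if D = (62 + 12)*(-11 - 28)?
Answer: 8236900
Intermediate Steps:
D = -2886 (D = 74*(-39) = -2886)
((60 - 1*44) + D)² = ((60 - 1*44) - 2886)² = ((60 - 44) - 2886)² = (16 - 2886)² = (-2870)² = 8236900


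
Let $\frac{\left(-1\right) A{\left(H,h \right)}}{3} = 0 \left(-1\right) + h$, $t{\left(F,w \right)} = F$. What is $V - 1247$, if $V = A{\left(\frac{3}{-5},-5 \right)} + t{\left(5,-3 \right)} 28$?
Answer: $-1092$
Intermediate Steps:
$A{\left(H,h \right)} = - 3 h$ ($A{\left(H,h \right)} = - 3 \left(0 \left(-1\right) + h\right) = - 3 \left(0 + h\right) = - 3 h$)
$V = 155$ ($V = \left(-3\right) \left(-5\right) + 5 \cdot 28 = 15 + 140 = 155$)
$V - 1247 = 155 - 1247 = -1092$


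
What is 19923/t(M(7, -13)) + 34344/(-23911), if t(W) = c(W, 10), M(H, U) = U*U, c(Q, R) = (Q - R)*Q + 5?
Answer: -446650491/642632036 ≈ -0.69503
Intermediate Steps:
c(Q, R) = 5 + Q*(Q - R) (c(Q, R) = Q*(Q - R) + 5 = 5 + Q*(Q - R))
M(H, U) = U²
t(W) = 5 + W² - 10*W (t(W) = 5 + W² - 1*W*10 = 5 + W² - 10*W)
19923/t(M(7, -13)) + 34344/(-23911) = 19923/(5 + ((-13)²)² - 10*(-13)²) + 34344/(-23911) = 19923/(5 + 169² - 10*169) + 34344*(-1/23911) = 19923/(5 + 28561 - 1690) - 34344/23911 = 19923/26876 - 34344/23911 = -446650491/642632036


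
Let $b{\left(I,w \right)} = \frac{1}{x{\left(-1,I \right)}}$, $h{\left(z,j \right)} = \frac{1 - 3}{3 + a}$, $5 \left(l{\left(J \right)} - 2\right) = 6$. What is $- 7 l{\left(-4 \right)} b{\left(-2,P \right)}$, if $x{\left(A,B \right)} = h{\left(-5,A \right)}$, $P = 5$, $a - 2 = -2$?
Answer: $\frac{168}{5} \approx 33.6$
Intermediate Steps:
$a = 0$ ($a = 2 - 2 = 0$)
$l{\left(J \right)} = \frac{16}{5}$ ($l{\left(J \right)} = 2 + \frac{1}{5} \cdot 6 = 2 + \frac{6}{5} = \frac{16}{5}$)
$h{\left(z,j \right)} = - \frac{2}{3}$ ($h{\left(z,j \right)} = \frac{1 - 3}{3 + 0} = - \frac{2}{3}$)
$x{\left(A,B \right)} = - \frac{2}{3}$
$b{\left(I,w \right)} = - \frac{3}{2}$ ($b{\left(I,w \right)} = \frac{1}{- \frac{2}{3}} = - \frac{3}{2}$)
$- 7 l{\left(-4 \right)} b{\left(-2,P \right)} = \left(-7\right) \frac{16}{5} \left(- \frac{3}{2}\right) = \left(- \frac{112}{5}\right) \left(- \frac{3}{2}\right) = \frac{168}{5}$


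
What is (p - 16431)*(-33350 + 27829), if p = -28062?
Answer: 245645853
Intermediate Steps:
(p - 16431)*(-33350 + 27829) = (-28062 - 16431)*(-33350 + 27829) = -44493*(-5521) = 245645853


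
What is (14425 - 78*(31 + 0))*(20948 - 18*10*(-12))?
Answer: 277457756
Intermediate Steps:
(14425 - 78*(31 + 0))*(20948 - 18*10*(-12)) = (14425 - 78*31)*(20948 - 180*(-12)) = (14425 - 2418)*(20948 + 2160) = 12007*23108 = 277457756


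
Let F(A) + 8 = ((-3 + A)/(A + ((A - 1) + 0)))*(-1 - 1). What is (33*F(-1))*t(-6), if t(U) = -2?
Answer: 704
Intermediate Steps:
F(A) = -8 - 2*(-3 + A)/(-1 + 2*A) (F(A) = -8 + ((-3 + A)/(A + ((A - 1) + 0)))*(-1 - 1) = -8 + ((-3 + A)/(A + ((-1 + A) + 0)))*(-2) = -8 + ((-3 + A)/(A + (-1 + A)))*(-2) = -8 + ((-3 + A)/(-1 + 2*A))*(-2) = -8 - 2*(-3 + A)/(-1 + 2*A))
(33*F(-1))*t(-6) = (33*(2*(7 - 9*(-1))/(-1 + 2*(-1))))*(-2) = (33*(2*(7 + 9)/(-1 - 2)))*(-2) = (33*(2*16/(-3)))*(-2) = (33*(2*(-⅓)*16))*(-2) = (33*(-32/3))*(-2) = -352*(-2) = 704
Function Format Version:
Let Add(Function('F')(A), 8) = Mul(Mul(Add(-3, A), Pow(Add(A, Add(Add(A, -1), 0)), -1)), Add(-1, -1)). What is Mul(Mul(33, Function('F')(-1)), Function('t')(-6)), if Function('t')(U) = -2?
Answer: 704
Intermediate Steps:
Function('F')(A) = Add(-8, Mul(-2, Pow(Add(-1, Mul(2, A)), -1), Add(-3, A))) (Function('F')(A) = Add(-8, Mul(Mul(Add(-3, A), Pow(Add(A, Add(Add(A, -1), 0)), -1)), Add(-1, -1))) = Add(-8, Mul(Mul(Add(-3, A), Pow(Add(A, Add(Add(-1, A), 0)), -1)), -2)) = Add(-8, Mul(Mul(Add(-3, A), Pow(Add(A, Add(-1, A)), -1)), -2)) = Add(-8, Mul(Mul(Add(-3, A), Pow(Add(-1, Mul(2, A)), -1)), -2)) = Add(-8, Mul(Mul(Pow(Add(-1, Mul(2, A)), -1), Add(-3, A)), -2)) = Add(-8, Mul(-2, Pow(Add(-1, Mul(2, A)), -1), Add(-3, A))))
Mul(Mul(33, Function('F')(-1)), Function('t')(-6)) = Mul(Mul(33, Mul(2, Pow(Add(-1, Mul(2, -1)), -1), Add(7, Mul(-9, -1)))), -2) = Mul(Mul(33, Mul(2, Pow(Add(-1, -2), -1), Add(7, 9))), -2) = Mul(Mul(33, Mul(2, Pow(-3, -1), 16)), -2) = Mul(Mul(33, Mul(2, Rational(-1, 3), 16)), -2) = Mul(Mul(33, Rational(-32, 3)), -2) = Mul(-352, -2) = 704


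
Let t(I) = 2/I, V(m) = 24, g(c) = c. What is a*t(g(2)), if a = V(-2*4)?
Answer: 24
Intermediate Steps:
a = 24
a*t(g(2)) = 24*(2/2) = 24*(2*(½)) = 24*1 = 24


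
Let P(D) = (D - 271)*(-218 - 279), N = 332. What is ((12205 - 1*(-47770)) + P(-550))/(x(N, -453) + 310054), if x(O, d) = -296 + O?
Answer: 234006/155045 ≈ 1.5093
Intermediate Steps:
P(D) = 134687 - 497*D (P(D) = (-271 + D)*(-497) = 134687 - 497*D)
((12205 - 1*(-47770)) + P(-550))/(x(N, -453) + 310054) = ((12205 - 1*(-47770)) + (134687 - 497*(-550)))/((-296 + 332) + 310054) = ((12205 + 47770) + (134687 + 273350))/(36 + 310054) = (59975 + 408037)/310090 = 468012*(1/310090) = 234006/155045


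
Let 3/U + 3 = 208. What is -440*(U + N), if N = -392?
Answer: 7071416/41 ≈ 1.7247e+5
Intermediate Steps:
U = 3/205 (U = 3/(-3 + 208) = 3/205 ≈ 0.014634)
-440*(U + N) = -440*(3/205 - 392) = -440*(-80357/205) = 7071416/41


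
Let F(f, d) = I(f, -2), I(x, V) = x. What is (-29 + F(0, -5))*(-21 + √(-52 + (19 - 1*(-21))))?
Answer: 609 - 58*I*√3 ≈ 609.0 - 100.46*I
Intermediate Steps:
F(f, d) = f
(-29 + F(0, -5))*(-21 + √(-52 + (19 - 1*(-21)))) = (-29 + 0)*(-21 + √(-52 + (19 - 1*(-21)))) = -29*(-21 + √(-52 + (19 + 21))) = -29*(-21 + √(-52 + 40)) = -29*(-21 + √(-12)) = -29*(-21 + 2*I*√3) = 609 - 58*I*√3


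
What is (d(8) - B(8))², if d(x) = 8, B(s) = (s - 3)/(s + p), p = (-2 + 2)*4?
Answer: 3481/64 ≈ 54.391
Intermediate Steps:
p = 0 (p = 0*4 = 0)
B(s) = (-3 + s)/s (B(s) = (s - 3)/(s + 0) = (-3 + s)/s)
(d(8) - B(8))² = (8 - (-3 + 8)/8)² = (8 - 5/8)² = (59/8)² = 3481/64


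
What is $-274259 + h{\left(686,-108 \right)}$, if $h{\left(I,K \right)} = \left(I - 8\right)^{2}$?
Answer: $185425$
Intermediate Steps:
$h{\left(I,K \right)} = \left(-8 + I\right)^{2}$
$-274259 + h{\left(686,-108 \right)} = -274259 + \left(-8 + 686\right)^{2} = -274259 + 678^{2} = -274259 + 459684 = 185425$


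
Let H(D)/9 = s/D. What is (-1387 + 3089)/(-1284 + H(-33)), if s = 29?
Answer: -18722/14211 ≈ -1.3174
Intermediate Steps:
H(D) = 261/D (H(D) = 9*(29/D) = 261/D)
(-1387 + 3089)/(-1284 + H(-33)) = (-1387 + 3089)/(-1284 + 261/(-33)) = 1702/(-1284 + 261*(-1/33)) = 1702/(-1284 - 87/11) = 1702/(-14211/11) = 1702*(-11/14211) = -18722/14211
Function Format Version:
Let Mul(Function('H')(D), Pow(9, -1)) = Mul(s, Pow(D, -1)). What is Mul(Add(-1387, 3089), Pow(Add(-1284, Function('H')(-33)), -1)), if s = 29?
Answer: Rational(-18722, 14211) ≈ -1.3174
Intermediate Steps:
Function('H')(D) = Mul(261, Pow(D, -1)) (Function('H')(D) = Mul(9, Mul(29, Pow(D, -1))) = Mul(261, Pow(D, -1)))
Mul(Add(-1387, 3089), Pow(Add(-1284, Function('H')(-33)), -1)) = Mul(Add(-1387, 3089), Pow(Add(-1284, Mul(261, Pow(-33, -1))), -1)) = Mul(1702, Pow(Add(-1284, Mul(261, Rational(-1, 33))), -1)) = Mul(1702, Pow(Add(-1284, Rational(-87, 11)), -1)) = Mul(1702, Pow(Rational(-14211, 11), -1)) = Mul(1702, Rational(-11, 14211)) = Rational(-18722, 14211)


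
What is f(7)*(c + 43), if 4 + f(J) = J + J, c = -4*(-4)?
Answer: 590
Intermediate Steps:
c = 16
f(J) = -4 + 2*J (f(J) = -4 + (J + J) = -4 + 2*J)
f(7)*(c + 43) = (-4 + 2*7)*(16 + 43) = (-4 + 14)*59 = 10*59 = 590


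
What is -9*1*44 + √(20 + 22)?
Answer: -396 + √42 ≈ -389.52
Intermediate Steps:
-9*1*44 + √(20 + 22) = -9*44 + √42 = -396 + √42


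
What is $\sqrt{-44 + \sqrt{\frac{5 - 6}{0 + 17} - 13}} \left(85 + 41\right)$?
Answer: $\frac{126 \sqrt{-12716 + 17 i \sqrt{3774}}}{17} \approx 34.293 + 836.49 i$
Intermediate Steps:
$\sqrt{-44 + \sqrt{\frac{5 - 6}{0 + 17} - 13}} \left(85 + 41\right) = \sqrt{-44 + \sqrt{- \frac{1}{17} - 13}} \cdot 126 = \sqrt{-44 + \sqrt{- \frac{222}{17}}} \cdot 126 = \sqrt{-44 + \frac{i \sqrt{3774}}{17}} \cdot 126 = 126 \sqrt{-44 + \frac{i \sqrt{3774}}{17}}$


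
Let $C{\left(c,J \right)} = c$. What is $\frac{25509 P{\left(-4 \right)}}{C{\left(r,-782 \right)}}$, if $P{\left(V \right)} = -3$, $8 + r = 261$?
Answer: $- \frac{6957}{23} \approx -302.48$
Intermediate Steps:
$r = 253$ ($r = -8 + 261 = 253$)
$\frac{25509 P{\left(-4 \right)}}{C{\left(r,-782 \right)}} = \frac{25509 \left(-3\right)}{253} = \left(-76527\right) \frac{1}{253} = - \frac{6957}{23}$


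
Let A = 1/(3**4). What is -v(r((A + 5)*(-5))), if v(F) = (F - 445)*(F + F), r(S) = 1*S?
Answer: -154584500/6561 ≈ -23561.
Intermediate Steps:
A = 1/81 ≈ 0.012346
r(S) = S
v(F) = 2*F*(-445 + F) (v(F) = (-445 + F)*(2*F) = 2*F*(-445 + F))
-v(r((A + 5)*(-5))) = -2*(1/81 + 5)*(-5)*(-445 + (1/81 + 5)*(-5)) = -2*(406/81)*(-5)*(-445 + (406/81)*(-5)) = -2*(-2030)*(-445 - 2030/81)/81 = -2*(-2030)*(-38075)/(81*81) = -1*154584500/6561 = -154584500/6561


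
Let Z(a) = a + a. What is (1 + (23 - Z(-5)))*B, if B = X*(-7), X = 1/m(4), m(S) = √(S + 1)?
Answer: -238*√5/5 ≈ -106.44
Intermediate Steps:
m(S) = √(1 + S)
X = √5/5 (X = 1/(√(1 + 4)) = 1/(√5) = √5/5 ≈ 0.44721)
Z(a) = 2*a
B = -7*√5/5 (B = (√5/5)*(-7) = -7*√5/5 ≈ -3.1305)
(1 + (23 - Z(-5)))*B = (1 + (23 - 2*(-5)))*(-7*√5/5) = (1 + (23 - 1*(-10)))*(-7*√5/5) = (1 + (23 + 10))*(-7*√5/5) = (1 + 33)*(-7*√5/5) = 34*(-7*√5/5) = -238*√5/5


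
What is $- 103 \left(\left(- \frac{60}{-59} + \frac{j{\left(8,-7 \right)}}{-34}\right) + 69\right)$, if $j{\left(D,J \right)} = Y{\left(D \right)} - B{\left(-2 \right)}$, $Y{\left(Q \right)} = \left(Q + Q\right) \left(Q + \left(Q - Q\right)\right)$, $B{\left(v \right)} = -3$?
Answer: $- \frac{13670675}{2006} \approx -6814.9$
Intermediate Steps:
$Y{\left(Q \right)} = 2 Q^{2}$ ($Y{\left(Q \right)} = 2 Q \left(Q + 0\right) = 2 Q Q = 2 Q^{2}$)
$j{\left(D,J \right)} = 3 + 2 D^{2}$ ($j{\left(D,J \right)} = 2 D^{2} - -3 = 2 D^{2} + 3 = 3 + 2 D^{2}$)
$- 103 \left(\left(- \frac{60}{-59} + \frac{j{\left(8,-7 \right)}}{-34}\right) + 69\right) = - 103 \left(\left(- \frac{60}{-59} + \frac{3 + 2 \cdot 8^{2}}{-34}\right) + 69\right) = - 103 \left(\left(\left(-60\right) \left(- \frac{1}{59}\right) + \left(3 + 2 \cdot 64\right) \left(- \frac{1}{34}\right)\right) + 69\right) = - 103 \left(\left(\frac{60}{59} + \left(3 + 128\right) \left(- \frac{1}{34}\right)\right) + 69\right) = - 103 \left(\left(\frac{60}{59} + 131 \left(- \frac{1}{34}\right)\right) + 69\right) = - 103 \left(\left(\frac{60}{59} - \frac{131}{34}\right) + 69\right) = - 103 \left(- \frac{5689}{2006} + 69\right) = \left(-103\right) \frac{132725}{2006} = - \frac{13670675}{2006}$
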